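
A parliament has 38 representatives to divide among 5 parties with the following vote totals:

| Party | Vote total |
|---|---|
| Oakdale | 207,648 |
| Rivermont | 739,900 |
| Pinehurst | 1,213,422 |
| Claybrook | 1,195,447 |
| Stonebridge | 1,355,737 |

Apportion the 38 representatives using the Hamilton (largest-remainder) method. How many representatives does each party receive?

Total 4712154; standard divisor 4712154/38 ≈ 124004.053.
Standard quotas: Oakdale 1.6745, Rivermont 5.9667, Pinehurst 9.7853, Claybrook 9.6404, Stonebridge 10.9330.
Lower quotas: Oakdale 1, Rivermont 5, Pinehurst 9, Claybrook 9, Stonebridge 10 (sum 34, leaving 4 seats).
Remainders in descending order: Rivermont 0.9667, Stonebridge 0.9330, Pinehurst 0.7853, Oakdale 0.6745, Claybrook 0.6404.
Largest remainders: Rivermont, Stonebridge, Pinehurst, Oakdale receive the extra seats.

Oakdale=2, Rivermont=6, Pinehurst=10, Claybrook=9, Stonebridge=11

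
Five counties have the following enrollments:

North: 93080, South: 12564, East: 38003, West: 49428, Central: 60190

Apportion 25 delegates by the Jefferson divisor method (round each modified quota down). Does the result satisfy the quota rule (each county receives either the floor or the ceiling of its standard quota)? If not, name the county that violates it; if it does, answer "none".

none

Standard quotas: North 9.188, South 1.240, East 3.751, West 4.879, Central 5.941.
Jefferson allocation: North 9, South 1, East 4, West 5, Central 6.
Every allocation lies between the lower and upper quota.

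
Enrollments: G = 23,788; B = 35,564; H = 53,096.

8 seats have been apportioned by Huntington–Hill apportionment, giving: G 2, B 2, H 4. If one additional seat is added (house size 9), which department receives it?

Priority for the next seat is population ÷ (√(s·(s+1))).
Priorities: G 9711.410, B 14518.942, H 11872.627.
Highest priority: B.

B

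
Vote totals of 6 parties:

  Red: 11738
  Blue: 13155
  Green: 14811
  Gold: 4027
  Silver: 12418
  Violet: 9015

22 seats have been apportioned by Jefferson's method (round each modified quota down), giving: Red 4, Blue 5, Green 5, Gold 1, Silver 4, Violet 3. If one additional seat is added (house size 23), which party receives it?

Priority for the next seat is population ÷ (current seats + 1).
Priorities: Red 2347.600, Blue 2192.500, Green 2468.500, Gold 2013.500, Silver 2483.600, Violet 2253.750.
Highest priority: Silver.

Silver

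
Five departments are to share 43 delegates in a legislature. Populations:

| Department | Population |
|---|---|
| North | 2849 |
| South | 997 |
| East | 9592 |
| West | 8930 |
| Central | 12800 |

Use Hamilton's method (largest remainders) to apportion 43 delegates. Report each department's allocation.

The standard divisor is 35168/43 ≈ 817.86.
Standard quotas: North 3.4835, South 1.2190, East 11.7282, West 10.9187, Central 15.6506.
Lower quotas: North 3, South 1, East 11, West 10, Central 15 (sum 40, leaving 3 seats).
Remainders in descending order: West 0.9187, East 0.7282, Central 0.6506, North 0.4835, South 0.2190.
Largest remainders: West, East, Central receive the extra seats.

North 3, South 1, East 12, West 11, Central 16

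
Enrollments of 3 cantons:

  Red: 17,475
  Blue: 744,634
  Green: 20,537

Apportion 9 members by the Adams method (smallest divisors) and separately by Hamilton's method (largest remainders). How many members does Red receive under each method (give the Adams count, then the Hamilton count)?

Adams: Red 1, Blue 7, Green 1.
Hamilton: Red 0, Blue 9, Green 0.
Red gets 1 under Adams and 0 under Hamilton.

1 and 0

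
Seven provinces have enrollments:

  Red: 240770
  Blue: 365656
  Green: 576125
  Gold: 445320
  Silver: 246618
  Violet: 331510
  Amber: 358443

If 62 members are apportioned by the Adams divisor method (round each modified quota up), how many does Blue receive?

Standard divisor 2564442/62 ≈ 41361.968; standard quotas: Red 5.821, Blue 8.840, Green 13.929, Gold 10.766, Silver 5.962, Violet 8.015, Amber 8.666.
Rounding up gives 6, 9, 14, 11, 6, 9, 9 = 64 seats, so the divisor must be adjusted.
With modified divisor 44400: modified quotas Red 5.423, Blue 8.235, Green 12.976, Gold 10.030, Silver 5.554, Violet 7.466, Amber 8.073.
Rounding up: Red 6, Blue 9, Green 13, Gold 11, Silver 6, Violet 8, Amber 9 (total 62).
Blue receives 9.

9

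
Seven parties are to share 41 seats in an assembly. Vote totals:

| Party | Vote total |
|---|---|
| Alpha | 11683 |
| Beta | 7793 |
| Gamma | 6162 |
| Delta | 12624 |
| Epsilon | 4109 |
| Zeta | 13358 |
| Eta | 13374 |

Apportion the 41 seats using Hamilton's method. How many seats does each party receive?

Total 69103; standard divisor 69103/41 ≈ 1685.439.
Standard quotas: Alpha 6.9317, Beta 4.6237, Gamma 3.6560, Delta 7.4900, Epsilon 2.4379, Zeta 7.9255, Eta 7.9350.
Lower quotas: Alpha 6, Beta 4, Gamma 3, Delta 7, Epsilon 2, Zeta 7, Eta 7 (sum 36, leaving 5 seats).
Remainders in descending order: Eta 0.9350, Alpha 0.9317, Zeta 0.9255, Gamma 0.6560, Beta 0.6237, Delta 0.4900, Epsilon 0.4379.
Largest remainders: Eta, Alpha, Zeta, Gamma, Beta receive the extra seats.

Alpha=7; Beta=5; Gamma=4; Delta=7; Epsilon=2; Zeta=8; Eta=8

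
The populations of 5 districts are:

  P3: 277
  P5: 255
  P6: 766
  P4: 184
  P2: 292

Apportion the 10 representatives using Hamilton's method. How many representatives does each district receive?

P3: 2; P5: 1; P6: 4; P4: 1; P2: 2

Total 1774; standard divisor 1774/10 ≈ 177.4.
Standard quotas: P3 1.561, P5 1.437, P6 4.318, P4 1.037, P2 1.646.
Lower quotas: P3 1, P5 1, P6 4, P4 1, P2 1 (sum 8, leaving 2 seats).
Remainders in descending order: P2 0.646, P3 0.561, P5 0.437, P6 0.318, P4 0.037.
Largest remainders: P2, P3 receive the extra seats.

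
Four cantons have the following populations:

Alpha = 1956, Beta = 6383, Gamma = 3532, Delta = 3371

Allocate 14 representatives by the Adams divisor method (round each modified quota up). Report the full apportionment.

Alpha 2; Beta 6; Gamma 3; Delta 3

Standard divisor 15242/14 ≈ 1088.714; standard quotas: Alpha 1.797, Beta 5.863, Gamma 3.244, Delta 3.096.
Rounding up gives 2, 6, 4, 4 = 16 seats, so the divisor must be adjusted.
With modified divisor 1200: modified quotas Alpha 1.630, Beta 5.319, Gamma 2.943, Delta 2.809.
Rounding up: Alpha 2, Beta 6, Gamma 3, Delta 3 (total 14).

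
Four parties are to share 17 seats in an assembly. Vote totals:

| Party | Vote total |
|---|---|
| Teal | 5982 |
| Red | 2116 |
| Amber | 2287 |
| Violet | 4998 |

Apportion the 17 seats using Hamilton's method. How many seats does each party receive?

Teal 7, Red 2, Amber 3, Violet 5

Total 15383; standard divisor 15383/17 ≈ 904.882.
Standard quotas: Teal 6.6108, Red 2.3384, Amber 2.5274, Violet 5.5234.
Lower quotas: Teal 6, Red 2, Amber 2, Violet 5 (sum 15, leaving 2 seats).
Remainders in descending order: Teal 0.6108, Amber 0.5274, Violet 0.5234, Red 0.3384.
The surplus seats go to Teal, Amber.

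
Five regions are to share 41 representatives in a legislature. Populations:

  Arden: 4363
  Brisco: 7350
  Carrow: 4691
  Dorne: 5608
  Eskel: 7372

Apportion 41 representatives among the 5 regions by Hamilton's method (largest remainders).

Arden 6, Brisco 10, Carrow 7, Dorne 8, Eskel 10

The standard divisor is 29384/41 ≈ 716.683.
Standard quotas: Arden 6.0878, Brisco 10.2556, Carrow 6.5454, Dorne 7.8249, Eskel 10.2863.
Lower quotas: Arden 6, Brisco 10, Carrow 6, Dorne 7, Eskel 10 (sum 39, leaving 2 seats).
Remainders in descending order: Dorne 0.8249, Carrow 0.5454, Eskel 0.2863, Brisco 0.2556, Arden 0.0878.
The surplus seats go to Dorne, Carrow.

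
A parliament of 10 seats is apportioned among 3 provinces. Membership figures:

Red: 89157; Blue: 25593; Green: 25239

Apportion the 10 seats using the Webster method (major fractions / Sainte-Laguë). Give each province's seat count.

Red 6, Blue 2, Green 2

Standard divisor 139989/10 ≈ 13998.9; standard quotas: Red 6.369, Blue 1.828, Green 1.803.
Rounding to the nearest integer gives Red 6, Blue 2, Green 2 — total 10, matching the house size, so no adjustment is needed.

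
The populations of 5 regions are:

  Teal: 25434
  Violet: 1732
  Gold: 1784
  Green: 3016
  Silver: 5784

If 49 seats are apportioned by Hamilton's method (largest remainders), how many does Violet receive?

Standard divisor: 37750 ÷ 49 ≈ 770.408.
Standard quotas: Teal 33.0137, Violet 2.2482, Gold 2.3157, Green 3.9148, Silver 7.5077.
Lower quotas: Teal 33, Violet 2, Gold 2, Green 3, Silver 7 (sum 47, leaving 2 seats).
Remainders in descending order: Green 0.9148, Silver 0.5077, Gold 0.3157, Violet 0.2482, Teal 0.0137.
Largest remainders: Green, Silver receive the extra seats.
Violet receives 2.

2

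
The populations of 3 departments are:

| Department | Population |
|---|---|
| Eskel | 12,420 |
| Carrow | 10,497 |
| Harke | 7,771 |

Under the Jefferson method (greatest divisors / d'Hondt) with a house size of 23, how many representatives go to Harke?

6

Standard divisor 30688/23 ≈ 1334.261; standard quotas: Eskel 9.309, Carrow 7.867, Harke 5.824.
Rounding down gives 9, 7, 5 = 21 seats, so the divisor must be adjusted.
With modified divisor 1270: modified quotas Eskel 9.780, Carrow 8.265, Harke 6.119.
Rounding down: Eskel 9, Carrow 8, Harke 6 (total 23).
Harke receives 6.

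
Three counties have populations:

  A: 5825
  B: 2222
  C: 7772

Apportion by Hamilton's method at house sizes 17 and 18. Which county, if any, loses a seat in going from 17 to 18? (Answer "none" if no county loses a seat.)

At 17 seats: A 6, B 3, C 8.
At 18 seats: A 7, B 2, C 9.
B drops from 3 to 2.

B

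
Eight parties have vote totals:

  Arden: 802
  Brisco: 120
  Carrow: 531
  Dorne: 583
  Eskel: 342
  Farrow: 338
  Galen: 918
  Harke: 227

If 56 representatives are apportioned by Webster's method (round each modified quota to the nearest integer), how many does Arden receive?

12

Standard divisor 3861/56 ≈ 68.946; standard quotas: Arden 11.632, Brisco 1.740, Carrow 7.702, Dorne 8.456, Eskel 4.960, Farrow 4.902, Galen 13.315, Harke 3.292.
Rounding to the nearest integer gives Arden 12, Brisco 2, Carrow 8, Dorne 8, Eskel 5, Farrow 5, Galen 13, Harke 3 — total 56, matching the house size, so no adjustment is needed.
Arden receives 12.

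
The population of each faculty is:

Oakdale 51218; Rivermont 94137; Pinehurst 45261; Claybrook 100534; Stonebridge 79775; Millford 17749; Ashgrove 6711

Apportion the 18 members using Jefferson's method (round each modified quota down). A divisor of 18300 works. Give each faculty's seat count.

With modified divisor 18300: modified quotas Oakdale 2.799, Rivermont 5.144, Pinehurst 2.473, Claybrook 5.494, Stonebridge 4.359, Millford 0.970, Ashgrove 0.367.
Rounding down: Oakdale 2, Rivermont 5, Pinehurst 2, Claybrook 5, Stonebridge 4, Millford 0, Ashgrove 0 (total 18).

Oakdale: 2; Rivermont: 5; Pinehurst: 2; Claybrook: 5; Stonebridge: 4; Millford: 0; Ashgrove: 0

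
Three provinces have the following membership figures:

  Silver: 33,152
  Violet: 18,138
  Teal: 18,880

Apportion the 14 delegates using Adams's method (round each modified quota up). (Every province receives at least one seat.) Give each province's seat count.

Silver 6; Violet 4; Teal 4

Standard divisor 70170/14 ≈ 5012.143; standard quotas: Silver 6.614, Violet 3.619, Teal 3.767.
Rounding up gives 7, 4, 4 = 15 seats, so the divisor must be adjusted.
With modified divisor 5800: modified quotas Silver 5.716, Violet 3.127, Teal 3.255.
Rounding up: Silver 6, Violet 4, Teal 4 (total 14).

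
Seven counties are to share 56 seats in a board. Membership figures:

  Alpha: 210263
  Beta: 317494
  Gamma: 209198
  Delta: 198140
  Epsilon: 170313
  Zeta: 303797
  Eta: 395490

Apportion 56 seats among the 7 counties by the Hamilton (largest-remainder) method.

Alpha=7, Beta=10, Gamma=7, Delta=6, Epsilon=5, Zeta=9, Eta=12

Total 1804695; standard divisor 1804695/56 ≈ 32226.696.
Standard quotas: Alpha 6.5245, Beta 9.8519, Gamma 6.4915, Delta 6.1483, Epsilon 5.2848, Zeta 9.4269, Eta 12.2721.
Lower quotas: Alpha 6, Beta 9, Gamma 6, Delta 6, Epsilon 5, Zeta 9, Eta 12 (sum 53, leaving 3 seats).
Remainders in descending order: Beta 0.8519, Alpha 0.5245, Gamma 0.4915, Zeta 0.4269, Epsilon 0.2848, Eta 0.2721, Delta 0.1483.
Largest remainders: Beta, Alpha, Gamma receive the extra seats.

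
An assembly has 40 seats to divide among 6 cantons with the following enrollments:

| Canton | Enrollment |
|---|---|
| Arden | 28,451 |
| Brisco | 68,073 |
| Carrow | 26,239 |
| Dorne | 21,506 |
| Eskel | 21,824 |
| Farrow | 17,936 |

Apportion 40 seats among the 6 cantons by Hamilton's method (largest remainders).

Arden: 6, Brisco: 15, Carrow: 6, Dorne: 4, Eskel: 5, Farrow: 4

Standard divisor: 184029 ÷ 40 ≈ 4600.725.
Standard quotas: Arden 6.1840, Brisco 14.7961, Carrow 5.7032, Dorne 4.6745, Eskel 4.7436, Farrow 3.8985.
Lower quotas: Arden 6, Brisco 14, Carrow 5, Dorne 4, Eskel 4, Farrow 3 (sum 36, leaving 4 seats).
Remainders in descending order: Farrow 0.8985, Brisco 0.7961, Eskel 0.7436, Carrow 0.7032, Dorne 0.6745, Arden 0.1840.
Largest remainders: Farrow, Brisco, Eskel, Carrow receive the extra seats.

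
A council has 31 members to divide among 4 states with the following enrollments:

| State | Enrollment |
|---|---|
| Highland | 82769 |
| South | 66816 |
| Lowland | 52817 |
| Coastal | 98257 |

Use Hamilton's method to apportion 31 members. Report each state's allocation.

Standard divisor: 300659 ÷ 31 ≈ 9698.677.
Standard quotas: Highland 8.5341, South 6.8892, Lowland 5.4458, Coastal 10.1310.
Lower quotas: Highland 8, South 6, Lowland 5, Coastal 10 (sum 29, leaving 2 seats).
Remainders in descending order: South 0.8892, Highland 0.5341, Lowland 0.4458, Coastal 0.1310.
Largest remainders: South, Highland receive the extra seats.

Highland 9, South 7, Lowland 5, Coastal 10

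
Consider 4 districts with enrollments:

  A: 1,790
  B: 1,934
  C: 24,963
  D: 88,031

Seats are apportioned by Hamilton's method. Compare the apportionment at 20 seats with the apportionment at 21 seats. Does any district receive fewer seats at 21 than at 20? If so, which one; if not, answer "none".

At 20 seats: A 0, B 1, C 4, D 15.
At 21 seats: A 0, B 0, C 5, D 16.
B drops from 1 to 0.

B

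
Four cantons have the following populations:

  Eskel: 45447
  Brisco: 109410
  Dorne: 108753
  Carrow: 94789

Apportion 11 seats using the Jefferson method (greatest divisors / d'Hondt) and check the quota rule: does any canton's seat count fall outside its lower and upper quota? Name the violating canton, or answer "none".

Standard quotas: Eskel 1.395, Brisco 3.358, Dorne 3.338, Carrow 2.909.
Jefferson allocation: Eskel 1, Brisco 4, Dorne 3, Carrow 3.
Every allocation lies between the lower and upper quota.

none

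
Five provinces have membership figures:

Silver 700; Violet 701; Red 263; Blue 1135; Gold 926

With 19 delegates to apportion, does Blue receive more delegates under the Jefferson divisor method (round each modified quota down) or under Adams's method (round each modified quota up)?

Jefferson: Silver 3, Violet 4, Red 1, Blue 6, Gold 5.
Adams: Silver 4, Violet 4, Red 2, Blue 5, Gold 4.
Blue gets 6 under Jefferson and 5 under Adams.

Jefferson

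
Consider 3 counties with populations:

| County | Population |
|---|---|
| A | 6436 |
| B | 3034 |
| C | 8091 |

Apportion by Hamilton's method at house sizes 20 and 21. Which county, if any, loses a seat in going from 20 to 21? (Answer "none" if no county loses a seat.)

B

At 20 seats: A 7, B 4, C 9.
At 21 seats: A 8, B 3, C 10.
B drops from 4 to 3.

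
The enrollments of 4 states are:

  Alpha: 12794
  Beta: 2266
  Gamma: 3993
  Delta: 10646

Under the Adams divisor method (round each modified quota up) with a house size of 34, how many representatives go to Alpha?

Standard divisor 29699/34 ≈ 873.5; standard quotas: Alpha 14.647, Beta 2.594, Gamma 4.571, Delta 12.188.
Rounding up gives 15, 3, 5, 13 = 36 seats, so the divisor must be adjusted.
With modified divisor 940: modified quotas Alpha 13.611, Beta 2.411, Gamma 4.248, Delta 11.326.
Rounding up: Alpha 14, Beta 3, Gamma 5, Delta 12 (total 34).
Alpha receives 14.

14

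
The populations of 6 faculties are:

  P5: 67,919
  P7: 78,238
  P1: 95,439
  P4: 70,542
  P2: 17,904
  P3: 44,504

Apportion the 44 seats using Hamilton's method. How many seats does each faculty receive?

Total 374546; standard divisor 374546/44 ≈ 8512.409.
Standard quotas: P5 7.9788, P7 9.1911, P1 11.2117, P4 8.2870, P2 2.1033, P3 5.2281.
Lower quotas: P5 7, P7 9, P1 11, P4 8, P2 2, P3 5 (sum 42, leaving 2 seats).
Remainders in descending order: P5 0.9788, P4 0.2870, P3 0.2281, P1 0.2117, P7 0.1911, P2 0.1033.
The surplus seats go to P5, P4.

P5 8; P7 9; P1 11; P4 9; P2 2; P3 5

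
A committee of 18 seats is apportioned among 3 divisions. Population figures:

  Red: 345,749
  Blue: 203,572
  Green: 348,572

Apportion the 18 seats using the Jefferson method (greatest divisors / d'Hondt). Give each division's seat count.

Standard divisor 897893/18 ≈ 49882.944; standard quotas: Red 6.931, Blue 4.081, Green 6.988.
Rounding down gives 6, 4, 6 = 16 seats, so the divisor must be adjusted.
With modified divisor 46500: modified quotas Red 7.435, Blue 4.378, Green 7.496.
Rounding down: Red 7, Blue 4, Green 7 (total 18).

Red 7, Blue 4, Green 7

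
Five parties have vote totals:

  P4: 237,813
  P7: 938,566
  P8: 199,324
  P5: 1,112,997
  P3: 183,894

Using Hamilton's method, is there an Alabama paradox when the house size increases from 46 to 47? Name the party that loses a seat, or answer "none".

At 46 seats: P4 4, P7 16, P8 4, P5 19, P3 3.
At 47 seats: P4 4, P7 17, P8 3, P5 20, P3 3.
P8 drops from 4 to 3.

P8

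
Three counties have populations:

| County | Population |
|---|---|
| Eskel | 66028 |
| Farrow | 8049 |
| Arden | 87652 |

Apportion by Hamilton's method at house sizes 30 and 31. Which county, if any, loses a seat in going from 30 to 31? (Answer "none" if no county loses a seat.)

At 30 seats: Eskel 12, Farrow 2, Arden 16.
At 31 seats: Eskel 13, Farrow 1, Arden 17.
Farrow drops from 2 to 1.

Farrow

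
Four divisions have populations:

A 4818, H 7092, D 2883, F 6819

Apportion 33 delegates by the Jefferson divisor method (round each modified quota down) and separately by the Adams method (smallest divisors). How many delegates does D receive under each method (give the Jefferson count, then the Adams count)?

Jefferson: A 7, H 11, D 4, F 11.
Adams: A 7, H 11, D 5, F 10.
D gets 4 under Jefferson and 5 under Adams.

4 and 5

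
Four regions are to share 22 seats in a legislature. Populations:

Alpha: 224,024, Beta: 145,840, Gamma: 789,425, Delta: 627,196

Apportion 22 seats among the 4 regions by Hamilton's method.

Standard divisor: 1786485 ÷ 22 ≈ 81203.864.
Standard quotas: Alpha 2.7588, Beta 1.7960, Gamma 9.7215, Delta 7.7237.
Lower quotas: Alpha 2, Beta 1, Gamma 9, Delta 7 (sum 19, leaving 3 seats).
Remainders in descending order: Beta 0.7960, Alpha 0.7588, Delta 0.7237, Gamma 0.7215.
Largest remainders: Beta, Alpha, Delta receive the extra seats.

Alpha=3, Beta=2, Gamma=9, Delta=8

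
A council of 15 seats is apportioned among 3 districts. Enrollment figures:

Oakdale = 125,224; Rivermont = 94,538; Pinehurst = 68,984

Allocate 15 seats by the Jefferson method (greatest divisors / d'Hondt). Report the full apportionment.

Oakdale 7; Rivermont 5; Pinehurst 3

Standard divisor 288746/15 ≈ 19249.733; standard quotas: Oakdale 6.505, Rivermont 4.911, Pinehurst 3.584.
Rounding down gives 6, 4, 3 = 13 seats, so the divisor must be adjusted.
With modified divisor 17600: modified quotas Oakdale 7.115, Rivermont 5.371, Pinehurst 3.920.
Rounding down: Oakdale 7, Rivermont 5, Pinehurst 3 (total 15).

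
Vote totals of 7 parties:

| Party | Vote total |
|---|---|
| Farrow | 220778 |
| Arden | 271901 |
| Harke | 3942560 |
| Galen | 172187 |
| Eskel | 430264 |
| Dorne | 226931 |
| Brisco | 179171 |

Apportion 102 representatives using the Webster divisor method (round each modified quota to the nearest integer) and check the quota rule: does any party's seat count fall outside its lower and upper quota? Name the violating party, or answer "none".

Harke

Standard quotas: Farrow 4.137, Arden 5.095, Harke 73.872, Galen 3.226, Eskel 8.062, Dorne 4.252, Brisco 3.357.
Webster allocation: Farrow 4, Arden 5, Harke 75, Galen 3, Eskel 8, Dorne 4, Brisco 3.
Harke has quota 73.872 (lower 73, upper 74) but receives 75 — outside the quota interval.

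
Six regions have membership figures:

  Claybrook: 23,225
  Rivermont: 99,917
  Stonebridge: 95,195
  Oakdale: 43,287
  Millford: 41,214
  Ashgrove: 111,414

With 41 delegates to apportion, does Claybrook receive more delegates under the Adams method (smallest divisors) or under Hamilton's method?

Adams

Adams: Claybrook 3, Rivermont 10, Stonebridge 9, Oakdale 4, Millford 4, Ashgrove 11.
Hamilton: Claybrook 2, Rivermont 10, Stonebridge 10, Oakdale 4, Millford 4, Ashgrove 11.
Claybrook gets 3 under Adams and 2 under Hamilton.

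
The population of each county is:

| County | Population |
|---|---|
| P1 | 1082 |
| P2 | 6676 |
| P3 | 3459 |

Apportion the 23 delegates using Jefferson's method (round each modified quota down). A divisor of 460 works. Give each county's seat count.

With modified divisor 460: modified quotas P1 2.352, P2 14.513, P3 7.520.
Rounding down: P1 2, P2 14, P3 7 (total 23).

P1=2, P2=14, P3=7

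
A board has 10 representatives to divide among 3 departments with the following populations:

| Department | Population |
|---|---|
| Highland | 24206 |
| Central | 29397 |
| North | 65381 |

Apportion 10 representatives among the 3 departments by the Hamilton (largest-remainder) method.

Total 118984; standard divisor 118984/10 ≈ 11898.4.
Standard quotas: Highland 2.0344, Central 2.4707, North 5.4949.
Lower quotas: Highland 2, Central 2, North 5 (sum 9, leaving 1 seat).
Remainders in descending order: North 0.4949, Central 0.4707, Highland 0.0344.
Largest remainder: North receives the extra seat.

Highland 2, Central 2, North 6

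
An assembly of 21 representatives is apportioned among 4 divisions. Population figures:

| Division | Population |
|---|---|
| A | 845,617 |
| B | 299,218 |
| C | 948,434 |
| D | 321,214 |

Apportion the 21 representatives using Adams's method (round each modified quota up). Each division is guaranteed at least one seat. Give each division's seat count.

Standard divisor 2414483/21 ≈ 114975.381; standard quotas: A 7.355, B 2.602, C 8.249, D 2.794.
Rounding up gives 8, 3, 9, 3 = 23 seats, so the divisor must be adjusted.
With modified divisor 128100: modified quotas A 6.601, B 2.336, C 7.404, D 2.508.
Rounding up: A 7, B 3, C 8, D 3 (total 21).

A=7; B=3; C=8; D=3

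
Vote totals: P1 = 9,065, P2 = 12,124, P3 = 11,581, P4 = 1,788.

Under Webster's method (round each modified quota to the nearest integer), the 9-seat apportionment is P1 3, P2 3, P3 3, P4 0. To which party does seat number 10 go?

P4

Priority for the next seat is population ÷ (current seats + 0.5).
Priorities: P1 2590.000, P2 3464.000, P3 3308.857, P4 3576.000.
Highest priority: P4.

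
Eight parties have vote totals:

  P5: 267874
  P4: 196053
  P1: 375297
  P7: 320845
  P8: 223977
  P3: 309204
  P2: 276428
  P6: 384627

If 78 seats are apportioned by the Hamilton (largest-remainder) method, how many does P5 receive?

9

The standard divisor is 2354305/78 ≈ 30183.397.
Standard quotas: P5 8.8749, P4 6.4954, P1 12.4339, P7 10.6299, P8 7.4205, P3 10.2442, P2 9.1583, P6 12.7430.
Lower quotas: P5 8, P4 6, P1 12, P7 10, P8 7, P3 10, P2 9, P6 12 (sum 74, leaving 4 seats).
Remainders in descending order: P5 0.8749, P6 0.7430, P7 0.6299, P4 0.4954, P1 0.4339, P8 0.4205, P3 0.2442, P2 0.1583.
Largest remainders: P5, P6, P7, P4 receive the extra seats.
P5 receives 9.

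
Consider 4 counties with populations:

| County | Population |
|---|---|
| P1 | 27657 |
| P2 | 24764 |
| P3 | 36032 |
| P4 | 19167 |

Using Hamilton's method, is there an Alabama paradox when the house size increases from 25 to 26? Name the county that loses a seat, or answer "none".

At 25 seats: P1 6, P2 6, P3 8, P4 5.
At 26 seats: P1 7, P2 6, P3 9, P4 4.
P4 drops from 5 to 4.

P4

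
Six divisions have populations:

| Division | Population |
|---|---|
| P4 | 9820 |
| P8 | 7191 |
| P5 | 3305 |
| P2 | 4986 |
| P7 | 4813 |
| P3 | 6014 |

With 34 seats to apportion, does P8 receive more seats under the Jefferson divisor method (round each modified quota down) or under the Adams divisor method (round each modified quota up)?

Jefferson: P4 9, P8 7, P5 3, P2 5, P7 4, P3 6.
Adams: P4 9, P8 6, P5 3, P2 5, P7 5, P3 6.
P8 gets 7 under Jefferson and 6 under Adams.

Jefferson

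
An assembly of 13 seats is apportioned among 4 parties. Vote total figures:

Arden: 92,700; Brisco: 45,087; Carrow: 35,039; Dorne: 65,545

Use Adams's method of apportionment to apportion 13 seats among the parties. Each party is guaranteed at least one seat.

Standard divisor 238371/13 ≈ 18336.231; standard quotas: Arden 5.056, Brisco 2.459, Carrow 1.911, Dorne 3.575.
Rounding up gives 6, 3, 2, 4 = 15 seats, so the divisor must be adjusted.
With modified divisor 22200: modified quotas Arden 4.176, Brisco 2.031, Carrow 1.578, Dorne 2.952.
Rounding up: Arden 5, Brisco 3, Carrow 2, Dorne 3 (total 13).

Arden=5, Brisco=3, Carrow=2, Dorne=3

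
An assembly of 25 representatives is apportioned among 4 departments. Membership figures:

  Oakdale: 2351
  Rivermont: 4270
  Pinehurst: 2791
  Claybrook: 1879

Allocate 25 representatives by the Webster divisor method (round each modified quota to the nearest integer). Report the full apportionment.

Oakdale 5, Rivermont 10, Pinehurst 6, Claybrook 4

Standard divisor 11291/25 ≈ 451.64; standard quotas: Oakdale 5.205, Rivermont 9.454, Pinehurst 6.180, Claybrook 4.160.
Rounding to the nearest integer gives 5, 9, 6, 4 = 24 seats, so the divisor must be adjusted.
With modified divisor 440: modified quotas Oakdale 5.343, Rivermont 9.705, Pinehurst 6.343, Claybrook 4.270.
Rounding to the nearest integer: Oakdale 5, Rivermont 10, Pinehurst 6, Claybrook 4 (total 25).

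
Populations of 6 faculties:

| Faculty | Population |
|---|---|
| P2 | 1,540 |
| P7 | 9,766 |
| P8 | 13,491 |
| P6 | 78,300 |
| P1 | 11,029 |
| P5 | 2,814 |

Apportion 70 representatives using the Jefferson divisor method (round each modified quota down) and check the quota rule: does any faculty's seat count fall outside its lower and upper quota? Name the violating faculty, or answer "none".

Standard quotas: P2 0.922, P7 5.846, P8 8.076, P6 46.870, P1 6.602, P5 1.684.
Jefferson allocation: P2 0, P7 6, P8 8, P6 49, P1 6, P5 1.
P6 has quota 46.870 (lower 46, upper 47) but receives 49 — outside the quota interval.

P6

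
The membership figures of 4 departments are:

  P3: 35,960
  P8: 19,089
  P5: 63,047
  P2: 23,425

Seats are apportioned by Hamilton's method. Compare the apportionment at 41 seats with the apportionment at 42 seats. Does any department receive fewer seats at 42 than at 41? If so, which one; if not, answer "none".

At 41 seats: P3 10, P8 6, P5 18, P2 7.
At 42 seats: P3 11, P8 5, P5 19, P2 7.
P8 drops from 6 to 5.

P8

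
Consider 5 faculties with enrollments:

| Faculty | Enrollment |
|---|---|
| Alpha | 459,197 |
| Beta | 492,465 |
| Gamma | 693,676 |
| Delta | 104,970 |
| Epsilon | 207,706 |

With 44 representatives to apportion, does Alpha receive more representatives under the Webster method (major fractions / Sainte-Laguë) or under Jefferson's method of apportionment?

Jefferson

Webster: Alpha 10, Beta 11, Gamma 16, Delta 2, Epsilon 5.
Jefferson: Alpha 11, Beta 11, Gamma 16, Delta 2, Epsilon 4.
Alpha gets 10 under Webster and 11 under Jefferson.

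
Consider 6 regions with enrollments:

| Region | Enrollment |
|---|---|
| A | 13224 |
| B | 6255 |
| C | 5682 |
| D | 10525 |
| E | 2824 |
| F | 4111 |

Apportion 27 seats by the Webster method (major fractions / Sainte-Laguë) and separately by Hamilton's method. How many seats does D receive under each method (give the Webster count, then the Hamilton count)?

Webster: A 8, B 4, C 4, D 6, E 2, F 3.
Hamilton: A 8, B 4, C 3, D 7, E 2, F 3.
D gets 6 under Webster and 7 under Hamilton.

6 and 7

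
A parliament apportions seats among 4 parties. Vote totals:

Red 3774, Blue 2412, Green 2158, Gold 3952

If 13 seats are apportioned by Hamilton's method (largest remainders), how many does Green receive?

2

The standard divisor is 12296/13 ≈ 945.846.
Standard quotas: Red 3.990, Blue 2.550, Green 2.282, Gold 4.178.
Lower quotas: Red 3, Blue 2, Green 2, Gold 4 (sum 11, leaving 2 seats).
Remainders in descending order: Red 0.990, Blue 0.550, Green 0.282, Gold 0.178.
The surplus seats go to Red, Blue.
Green receives 2.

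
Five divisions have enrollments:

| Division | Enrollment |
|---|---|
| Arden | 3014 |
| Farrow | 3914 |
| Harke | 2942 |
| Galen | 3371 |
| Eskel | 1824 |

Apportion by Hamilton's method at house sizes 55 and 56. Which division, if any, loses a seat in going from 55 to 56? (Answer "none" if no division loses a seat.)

At 55 seats: Arden 11, Farrow 14, Harke 11, Galen 12, Eskel 7.
At 56 seats: Arden 11, Farrow 15, Harke 11, Galen 12, Eskel 7.
No division's allocation decreased.

none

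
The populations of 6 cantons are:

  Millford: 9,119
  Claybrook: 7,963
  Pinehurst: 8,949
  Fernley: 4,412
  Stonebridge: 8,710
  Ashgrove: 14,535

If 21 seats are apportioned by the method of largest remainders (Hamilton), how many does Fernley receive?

Standard divisor: 53688 ÷ 21 ≈ 2556.571.
Standard quotas: Millford 3.5669, Claybrook 3.1147, Pinehurst 3.5004, Fernley 1.7257, Stonebridge 3.4069, Ashgrove 5.6853.
Lower quotas: Millford 3, Claybrook 3, Pinehurst 3, Fernley 1, Stonebridge 3, Ashgrove 5 (sum 18, leaving 3 seats).
Remainders in descending order: Fernley 0.7257, Ashgrove 0.6853, Millford 0.5669, Pinehurst 0.5004, Stonebridge 0.4069, Claybrook 0.1147.
The surplus seats go to Fernley, Ashgrove, Millford.
Fernley receives 2.

2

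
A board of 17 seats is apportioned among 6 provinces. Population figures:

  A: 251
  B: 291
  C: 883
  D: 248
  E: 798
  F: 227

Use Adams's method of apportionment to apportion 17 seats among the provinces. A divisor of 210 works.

A 2, B 2, C 5, D 2, E 4, F 2

With modified divisor 210: modified quotas A 1.195, B 1.386, C 4.205, D 1.181, E 3.800, F 1.081.
Rounding up: A 2, B 2, C 5, D 2, E 4, F 2 (total 17).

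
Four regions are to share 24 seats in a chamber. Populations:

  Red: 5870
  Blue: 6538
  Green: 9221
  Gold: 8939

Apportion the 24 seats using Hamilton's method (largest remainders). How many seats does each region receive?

Total 30568; standard divisor 30568/24 ≈ 1273.667.
Standard quotas: Red 4.6087, Blue 5.1332, Green 7.2397, Gold 7.0183.
Lower quotas: Red 4, Blue 5, Green 7, Gold 7 (sum 23, leaving 1 seat).
Remainders in descending order: Red 0.6087, Green 0.2397, Blue 0.1332, Gold 0.0183.
Largest remainder: Red receives the extra seat.

Red: 5, Blue: 5, Green: 7, Gold: 7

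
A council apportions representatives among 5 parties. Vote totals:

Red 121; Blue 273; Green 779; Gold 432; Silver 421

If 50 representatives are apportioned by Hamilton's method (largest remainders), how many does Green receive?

19

The standard divisor is 2026/50 ≈ 40.52.
Standard quotas: Red 2.986, Blue 6.737, Green 19.225, Gold 10.661, Silver 10.390.
Lower quotas: Red 2, Blue 6, Green 19, Gold 10, Silver 10 (sum 47, leaving 3 seats).
Remainders in descending order: Red 0.986, Blue 0.737, Gold 0.661, Silver 0.390, Green 0.225.
The surplus seats go to Red, Blue, Gold.
Green receives 19.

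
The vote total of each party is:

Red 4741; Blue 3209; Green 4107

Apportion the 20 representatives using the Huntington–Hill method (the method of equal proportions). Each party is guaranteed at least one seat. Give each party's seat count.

Red=8, Blue=5, Green=7

With divisor 610: modified quotas Red 7.772, Blue 5.261, Green 6.733.
Geometric-mean thresholds: Red √(7·8)=7.483, Blue √(5·6)=5.477, Green √(6·7)=6.481.
Each quota rounded against its threshold gives Red 8, Blue 5, Green 7 (total 20).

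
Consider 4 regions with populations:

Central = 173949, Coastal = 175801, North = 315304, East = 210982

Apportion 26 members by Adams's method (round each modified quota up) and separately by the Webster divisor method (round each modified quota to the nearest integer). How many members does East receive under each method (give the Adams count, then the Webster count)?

7 and 6

Adams: Central 5, Coastal 5, North 9, East 7.
Webster: Central 5, Coastal 5, North 10, East 6.
East gets 7 under Adams and 6 under Webster.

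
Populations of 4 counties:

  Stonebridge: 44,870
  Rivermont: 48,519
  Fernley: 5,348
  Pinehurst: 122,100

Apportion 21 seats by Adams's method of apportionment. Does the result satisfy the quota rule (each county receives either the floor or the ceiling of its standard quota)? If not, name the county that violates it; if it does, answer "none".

none

Standard quotas: Stonebridge 4.267, Rivermont 4.614, Fernley 0.509, Pinehurst 11.611.
Adams allocation: Stonebridge 4, Rivermont 5, Fernley 1, Pinehurst 11.
Every allocation lies between the lower and upper quota.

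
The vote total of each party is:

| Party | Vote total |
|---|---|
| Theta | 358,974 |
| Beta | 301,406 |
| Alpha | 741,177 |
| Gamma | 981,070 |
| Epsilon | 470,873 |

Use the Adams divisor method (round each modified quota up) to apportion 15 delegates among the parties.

Standard divisor 2853500/15 ≈ 190233.333; standard quotas: Theta 1.887, Beta 1.584, Alpha 3.896, Gamma 5.157, Epsilon 2.475.
Rounding up gives 2, 2, 4, 6, 3 = 17 seats, so the divisor must be adjusted.
With modified divisor 240400: modified quotas Theta 1.493, Beta 1.254, Alpha 3.083, Gamma 4.081, Epsilon 1.959.
Rounding up: Theta 2, Beta 2, Alpha 4, Gamma 5, Epsilon 2 (total 15).

Theta 2, Beta 2, Alpha 4, Gamma 5, Epsilon 2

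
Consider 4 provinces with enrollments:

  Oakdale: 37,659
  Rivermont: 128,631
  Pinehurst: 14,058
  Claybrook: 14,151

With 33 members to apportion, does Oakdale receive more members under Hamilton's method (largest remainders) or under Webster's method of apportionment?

Hamilton: Oakdale 6, Rivermont 22, Pinehurst 2, Claybrook 3.
Webster: Oakdale 7, Rivermont 22, Pinehurst 2, Claybrook 2.
Oakdale gets 6 under Hamilton and 7 under Webster.

Webster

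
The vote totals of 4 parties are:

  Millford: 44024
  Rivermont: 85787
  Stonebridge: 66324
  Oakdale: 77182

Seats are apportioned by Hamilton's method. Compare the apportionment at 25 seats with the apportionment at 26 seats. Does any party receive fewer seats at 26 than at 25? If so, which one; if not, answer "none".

At 25 seats: Millford 4, Rivermont 8, Stonebridge 6, Oakdale 7.
At 26 seats: Millford 4, Rivermont 8, Stonebridge 6, Oakdale 8.
No party's allocation decreased.

none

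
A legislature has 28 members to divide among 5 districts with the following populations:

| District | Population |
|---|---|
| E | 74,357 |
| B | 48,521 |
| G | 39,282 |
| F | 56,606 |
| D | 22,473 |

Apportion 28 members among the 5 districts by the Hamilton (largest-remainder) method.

The standard divisor is 241239/28 ≈ 8615.679.
Standard quotas: E 8.6304, B 5.6317, G 4.5594, F 6.5701, D 2.6084.
Lower quotas: E 8, B 5, G 4, F 6, D 2 (sum 25, leaving 3 seats).
Remainders in descending order: B 0.6317, E 0.6304, D 0.6084, F 0.5701, G 0.5594.
The surplus seats go to B, E, D.

E=9, B=6, G=4, F=6, D=3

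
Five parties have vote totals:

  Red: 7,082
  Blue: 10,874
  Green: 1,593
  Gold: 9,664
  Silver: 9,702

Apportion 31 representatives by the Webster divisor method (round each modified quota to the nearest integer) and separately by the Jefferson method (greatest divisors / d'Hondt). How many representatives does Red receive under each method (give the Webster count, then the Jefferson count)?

Webster: Red 6, Blue 8, Green 1, Gold 8, Silver 8.
Jefferson: Red 5, Blue 9, Green 1, Gold 8, Silver 8.
Red gets 6 under Webster and 5 under Jefferson.

6 and 5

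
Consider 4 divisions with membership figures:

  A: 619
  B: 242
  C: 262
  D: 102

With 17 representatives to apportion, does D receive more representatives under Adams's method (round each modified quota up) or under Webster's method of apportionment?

Adams

Adams: A 8, B 3, C 4, D 2.
Webster: A 9, B 3, C 4, D 1.
D gets 2 under Adams and 1 under Webster.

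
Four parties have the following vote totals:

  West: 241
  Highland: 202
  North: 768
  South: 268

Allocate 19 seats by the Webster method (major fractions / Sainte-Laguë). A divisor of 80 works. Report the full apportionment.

West: 3, Highland: 3, North: 10, South: 3

With modified divisor 80: modified quotas West 3.013, Highland 2.525, North 9.600, South 3.350.
Rounding to the nearest integer: West 3, Highland 3, North 10, South 3 (total 19).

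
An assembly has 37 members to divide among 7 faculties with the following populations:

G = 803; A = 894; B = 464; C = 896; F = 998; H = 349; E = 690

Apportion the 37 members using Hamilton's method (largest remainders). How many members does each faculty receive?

G: 6, A: 6, B: 3, C: 7, F: 7, H: 3, E: 5

The standard divisor is 5094/37 ≈ 137.676.
Standard quotas: G 5.833, A 6.494, B 3.370, C 6.508, F 7.249, H 2.535, E 5.012.
Lower quotas: G 5, A 6, B 3, C 6, F 7, H 2, E 5 (sum 34, leaving 3 seats).
Remainders in descending order: G 0.833, H 0.535, C 0.508, A 0.494, B 0.370, F 0.249, E 0.012.
The surplus seats go to G, H, C.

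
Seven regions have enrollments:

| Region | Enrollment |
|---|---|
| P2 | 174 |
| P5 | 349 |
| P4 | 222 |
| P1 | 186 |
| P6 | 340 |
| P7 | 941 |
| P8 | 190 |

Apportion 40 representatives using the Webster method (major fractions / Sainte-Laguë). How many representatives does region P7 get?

15

Standard divisor 2402/40 ≈ 60.05; standard quotas: P2 2.898, P5 5.812, P4 3.697, P1 3.097, P6 5.662, P7 15.670, P8 3.164.
Rounding to the nearest integer gives 3, 6, 4, 3, 6, 16, 3 = 41 seats, so the divisor must be adjusted.
With modified divisor 61: modified quotas P2 2.852, P5 5.721, P4 3.639, P1 3.049, P6 5.574, P7 15.426, P8 3.115.
Rounding to the nearest integer: P2 3, P5 6, P4 4, P1 3, P6 6, P7 15, P8 3 (total 40).
P7 receives 15.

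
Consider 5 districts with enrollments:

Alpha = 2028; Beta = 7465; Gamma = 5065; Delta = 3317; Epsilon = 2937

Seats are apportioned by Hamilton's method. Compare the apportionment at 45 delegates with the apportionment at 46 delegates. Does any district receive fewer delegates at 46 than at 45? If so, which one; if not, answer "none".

At 45 seats: Alpha 5, Beta 16, Gamma 11, Delta 7, Epsilon 6.
At 46 seats: Alpha 4, Beta 17, Gamma 11, Delta 7, Epsilon 7.
Alpha drops from 5 to 4.

Alpha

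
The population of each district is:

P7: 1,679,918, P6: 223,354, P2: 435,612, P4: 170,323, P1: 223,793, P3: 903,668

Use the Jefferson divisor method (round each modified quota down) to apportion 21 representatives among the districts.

P7: 11, P6: 1, P2: 2, P4: 1, P1: 1, P3: 5

Standard divisor 3636668/21 ≈ 173174.667; standard quotas: P7 9.701, P6 1.290, P2 2.515, P4 0.984, P1 1.292, P3 5.218.
Rounding down gives 9, 1, 2, 0, 1, 5 = 18 seats, so the divisor must be adjusted.
With modified divisor 151700: modified quotas P7 11.074, P6 1.472, P2 2.872, P4 1.123, P1 1.475, P3 5.957.
Rounding down: P7 11, P6 1, P2 2, P4 1, P1 1, P3 5 (total 21).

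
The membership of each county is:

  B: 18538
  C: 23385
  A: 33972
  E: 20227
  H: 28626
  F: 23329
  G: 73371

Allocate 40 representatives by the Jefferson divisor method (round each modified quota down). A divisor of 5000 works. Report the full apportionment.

With modified divisor 5000: modified quotas B 3.708, C 4.677, A 6.794, E 4.045, H 5.725, F 4.666, G 14.674.
Rounding down: B 3, C 4, A 6, E 4, H 5, F 4, G 14 (total 40).

B 3; C 4; A 6; E 4; H 5; F 4; G 14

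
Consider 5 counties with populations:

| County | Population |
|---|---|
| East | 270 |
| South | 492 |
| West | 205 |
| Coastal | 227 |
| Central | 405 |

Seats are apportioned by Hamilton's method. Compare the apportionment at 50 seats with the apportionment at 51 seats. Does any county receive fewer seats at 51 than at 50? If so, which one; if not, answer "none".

At 50 seats: East 9, South 15, West 6, Coastal 7, Central 13.
At 51 seats: East 9, South 16, West 6, Coastal 7, Central 13.
No county's allocation decreased.

none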